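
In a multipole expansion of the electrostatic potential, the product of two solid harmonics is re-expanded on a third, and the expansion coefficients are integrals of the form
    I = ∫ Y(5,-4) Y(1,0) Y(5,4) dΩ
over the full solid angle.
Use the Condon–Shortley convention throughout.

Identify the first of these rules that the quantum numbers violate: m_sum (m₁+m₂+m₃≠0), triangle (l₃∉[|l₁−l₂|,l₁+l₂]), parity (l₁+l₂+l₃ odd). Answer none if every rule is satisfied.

parity

Σmᵢ = 0  ✓
l₃∈[|l₁−l₂|,l₁+l₂]=[4,6], have l₃=5  ✓
Σlᵢ = 11 ⇒ odd  ✗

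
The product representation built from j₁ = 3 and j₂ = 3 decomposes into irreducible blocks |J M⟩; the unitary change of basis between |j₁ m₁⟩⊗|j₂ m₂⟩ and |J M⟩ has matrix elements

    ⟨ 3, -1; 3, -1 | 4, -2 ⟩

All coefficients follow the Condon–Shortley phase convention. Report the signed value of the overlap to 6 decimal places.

-0.509647  (= −√(20/77))

√[9·2!4!4!/11! · 2!4!2!4!2!6!] = √(331776/385)
  +(−1)^0/∏(0,2,4,2,0,2)! = 1/192  (running 1/192)
  +(−1)^1/∏(1,1,3,1,1,3)! = -1/36  (running -13/576)
  +(−1)^2/∏(2,0,2,0,2,4)! = 1/192  (running -5/288)
⟨..|..⟩ = √(331776/385)·(-5/288) = -0.509647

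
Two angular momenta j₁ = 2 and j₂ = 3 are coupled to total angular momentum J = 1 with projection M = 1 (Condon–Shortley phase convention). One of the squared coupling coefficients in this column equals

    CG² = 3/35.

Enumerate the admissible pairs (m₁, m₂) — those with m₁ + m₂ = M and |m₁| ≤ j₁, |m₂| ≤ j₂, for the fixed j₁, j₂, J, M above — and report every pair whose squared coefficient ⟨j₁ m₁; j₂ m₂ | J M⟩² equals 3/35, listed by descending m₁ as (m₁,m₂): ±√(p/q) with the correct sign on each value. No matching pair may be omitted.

Admissible pairs with m₁+m₂ = M = 1: (-2,3), (-1,2), (0,1), (1,0), (2,-1)
  (m₁,m₂)=(2,-1): CG² = 1/35, CG = +√(1/35)
  (m₁,m₂)=(1,0): CG² = 3/35, CG = −√(3/35)   ← matches the target
  (m₁,m₂)=(0,1): CG² = 6/35, CG = +√(6/35)
  (m₁,m₂)=(-1,2): CG² = 2/7, CG = −√(2/7)
  (m₁,m₂)=(-2,3): CG² = 3/7, CG = +√(3/7)
Pairs with CG² = 3/35: (1,0): −√(3/35)

(1,0): −√(3/35)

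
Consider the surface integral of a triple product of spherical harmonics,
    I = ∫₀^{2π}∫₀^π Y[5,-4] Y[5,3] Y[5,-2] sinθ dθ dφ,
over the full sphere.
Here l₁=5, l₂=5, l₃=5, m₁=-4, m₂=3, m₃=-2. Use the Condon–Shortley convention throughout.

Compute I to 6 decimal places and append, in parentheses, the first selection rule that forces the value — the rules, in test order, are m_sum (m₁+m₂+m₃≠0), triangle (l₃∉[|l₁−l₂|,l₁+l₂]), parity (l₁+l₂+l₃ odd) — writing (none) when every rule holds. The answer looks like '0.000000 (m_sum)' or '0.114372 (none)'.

-4 + 3 − 2 = -3 ≠ 0: azimuthal integral kills it; I = 0

0.000000 (m_sum)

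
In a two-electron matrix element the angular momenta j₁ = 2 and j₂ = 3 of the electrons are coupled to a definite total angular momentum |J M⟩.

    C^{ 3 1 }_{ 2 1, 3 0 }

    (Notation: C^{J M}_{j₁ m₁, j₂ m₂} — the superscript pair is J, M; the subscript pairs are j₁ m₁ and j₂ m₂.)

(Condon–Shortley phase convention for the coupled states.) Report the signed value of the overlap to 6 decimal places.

-0.182574  (= −√(1/30))

triangle: 2!·2!·4!/9! = 96/362880
(j±m)!: 3!·1!·3!·3!·4!·2! = 10368
prefactor² = (2J+1)·Δ·N² = 96/5
  k=0: +1/(0!·2!·1!·3!·1!·1!) = 1/12
  k=1: −1/(1!·1!·0!·2!·2!·2!) = -1/8
Σ = -1/24  ⇒  CG² = 96/5·(-1/24)² = 1/30
CG = −√(1/30) = -0.182574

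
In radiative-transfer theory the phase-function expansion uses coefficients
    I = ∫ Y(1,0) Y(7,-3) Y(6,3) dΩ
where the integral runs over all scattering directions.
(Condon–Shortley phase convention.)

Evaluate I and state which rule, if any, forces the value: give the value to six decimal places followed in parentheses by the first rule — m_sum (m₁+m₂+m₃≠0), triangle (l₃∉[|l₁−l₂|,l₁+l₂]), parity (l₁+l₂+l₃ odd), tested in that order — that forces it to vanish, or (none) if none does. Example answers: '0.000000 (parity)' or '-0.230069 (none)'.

-0.221293 (none)

Checks pass: Σm=0; 14 even; l₃=6∈[6,8].
(2·1+1)(2·7+1)(2·6+1) = 585
Δ: 2! 0! 12! / 15! → 1/1365
sum: t=1:−1/518400 = -1/518400
3j²(1 7 6; 0 0 0) = Δ·Π!·Σ² = 7/195  (sign -1)
sum: t=1:−1/2177280 = -1/2177280
3j²(1 7 6; 0 -3 3) = Δ·Π!·Σ² = 8/273  (sign +1)
combine: 4πI² = 585·7/195·8/273 = 8/13
take √, sign -1: I = -0.22129336
No selection rule forces the value: the integral is nonzero (none).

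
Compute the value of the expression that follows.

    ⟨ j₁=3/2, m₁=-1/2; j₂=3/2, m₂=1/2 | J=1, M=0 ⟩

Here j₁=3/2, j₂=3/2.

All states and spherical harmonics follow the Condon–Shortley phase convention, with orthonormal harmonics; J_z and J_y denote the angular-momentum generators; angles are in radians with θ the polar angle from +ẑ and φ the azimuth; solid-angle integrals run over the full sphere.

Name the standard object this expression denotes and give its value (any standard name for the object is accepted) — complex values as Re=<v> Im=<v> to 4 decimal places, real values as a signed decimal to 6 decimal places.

This is a Clebsch–Gordan (vector-coupling) coefficient.
√[3·2!1!1!/5! · 1!2!2!1!1!1!] = √(1/5)
  +(−1)^1/∏(1,1,1,1,0,0)! = -1  (running -1)
  +(−1)^2/∏(2,0,0,0,1,1)! = 1/2  (running -1/2)
⟨..|..⟩ = √(1/5)·(-1/2) = -0.223607

Clebsch–Gordan coefficient, −√(1/20) ≈ -0.223607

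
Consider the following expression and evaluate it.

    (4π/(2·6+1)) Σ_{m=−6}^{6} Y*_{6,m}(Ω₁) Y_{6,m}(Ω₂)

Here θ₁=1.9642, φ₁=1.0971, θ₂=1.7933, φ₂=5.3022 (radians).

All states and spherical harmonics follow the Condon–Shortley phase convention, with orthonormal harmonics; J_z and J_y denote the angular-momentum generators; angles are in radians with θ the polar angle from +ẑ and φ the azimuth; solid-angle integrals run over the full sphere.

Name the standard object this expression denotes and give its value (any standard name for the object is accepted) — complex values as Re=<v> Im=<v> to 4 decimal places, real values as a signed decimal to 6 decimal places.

Legendre polynomial (addition theorem), +0.227560

This sum is the spherical-harmonic addition theorem: it equals the Legendre polynomial P_l(cos γ) of the angle γ between the two directions.
Term-by-term m-sum for l=6 (normalisation 4π/13 = 0.966644):
  m=-6: Y*=+0.286542+0.088454i  Y=+0.383502-0.160911i  product +0.124123-0.012185i
  m=-5: Y*=-0.301104+0.308596i  Y=-0.062372+0.319933i  product -0.079950-0.115581i
  m=-4: Y*=-0.050947-0.151709i  Y=+0.106337+0.105690i  product +0.010617-0.021517i
  m=-3: Y*=-0.269160-0.040599i  Y=-0.322214+0.064859i  product +0.089360-0.004376i
  m=-2: Y*=+0.151244-0.210336i  Y=-0.023830+0.057779i  product +0.008549+0.013751i
  m=-1: Y*=-0.086780-0.169286i  Y=-0.178404-0.266561i  product -0.029643+0.053333i
  m=+0: Y*=+0.277190-0.000000i  Y=-0.038598+0.000000i  product -0.010699+0.000000i
  m=+1: Y*=+0.086780-0.169286i  Y=+0.178404-0.266561i  product -0.029643-0.053333i
  m=+2: Y*=+0.151244+0.210336i  Y=-0.023830-0.057779i  product +0.008549-0.013751i
  m=+3: Y*=+0.269160-0.040599i  Y=+0.322214+0.064859i  product +0.089360+0.004376i
  m=+4: Y*=-0.050947+0.151709i  Y=+0.106337-0.105690i  product +0.010617+0.021517i
  m=+5: Y*=+0.301104+0.308596i  Y=+0.062372+0.319933i  product -0.079950+0.115581i
  m=+6: Y*=+0.286542-0.088454i  Y=+0.383502+0.160911i  product +0.124123+0.012185i
Σ over m = +0.235413-0.000000i; ×(4π/13) → +0.227560-0.000000i. Real part: 0.227560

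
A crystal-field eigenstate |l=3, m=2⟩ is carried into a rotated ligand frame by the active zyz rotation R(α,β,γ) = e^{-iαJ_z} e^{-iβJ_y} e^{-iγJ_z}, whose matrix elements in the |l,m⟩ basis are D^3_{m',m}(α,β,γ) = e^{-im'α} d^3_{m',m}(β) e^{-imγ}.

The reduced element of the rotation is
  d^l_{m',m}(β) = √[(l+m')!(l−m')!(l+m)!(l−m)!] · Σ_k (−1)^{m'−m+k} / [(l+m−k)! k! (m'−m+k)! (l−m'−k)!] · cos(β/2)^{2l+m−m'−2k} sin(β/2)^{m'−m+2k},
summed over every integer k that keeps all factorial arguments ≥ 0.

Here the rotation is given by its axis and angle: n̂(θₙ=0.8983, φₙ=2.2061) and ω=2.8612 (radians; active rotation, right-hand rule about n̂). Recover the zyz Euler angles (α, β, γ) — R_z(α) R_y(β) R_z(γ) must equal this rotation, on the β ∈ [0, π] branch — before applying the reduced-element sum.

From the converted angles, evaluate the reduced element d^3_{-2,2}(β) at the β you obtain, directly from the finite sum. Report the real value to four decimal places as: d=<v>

d=0.5040

Axis–angle → zyz. n̂ = (sinθₙcosφₙ, sinθₙsinφₙ, cosθₙ) = (-0.464216, +0.629642, +0.622941), ω = 2.8612.
R = I cosω + sinω [n̂]ₓ + (1−cosω) n̂n̂ᵀ gives
  R = [-0.538370, -0.745552, -0.392822; -0.400776, -0.183532, +0.897605; -0.741307, +0.640677, -0.199991]
β = atan2(√(R₁₃²+R₂₃²), R₃₃) = 1.772145; α = atan2(R₂₃, R₁₃) mod 2π = 1.983319; γ = atan2(R₃₂, −R₃₁) mod 2π = 0.712711
d^3_{-2,2}(β=1.7721) via the finite sum:
Half-angle: c=0.632459, s=0.774594. N=√(1·120·120·1)=120.000000
Admissible k: 4..5 (factorial args all ≥0)
  k=4: (−1)^0·120.0000/(24)·0.6325^2·0.7746^4 = +0.719997
  k=5: (−1)^1·120.0000/(120)·0.6325^0·0.7746^6 = -0.215995
d^3_{-2,2}(1.7721) = +0.719997 -0.215995 = +0.504002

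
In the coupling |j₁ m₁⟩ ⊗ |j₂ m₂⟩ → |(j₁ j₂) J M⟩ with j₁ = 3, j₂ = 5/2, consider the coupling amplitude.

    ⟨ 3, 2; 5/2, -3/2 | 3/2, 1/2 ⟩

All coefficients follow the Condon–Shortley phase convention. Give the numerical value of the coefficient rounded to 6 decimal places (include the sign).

-0.218218  (= −√(1/21))

triangle: 4!·2!·1!/8! = 48/40320
(j±m)!: 5!·1!·1!·4!·2!·1! = 5760
prefactor² = (2J+1)·Δ·N² = 192/7
  k=0: +1/(0!·4!·1!·1!·1!·0!) = 1/24
  k=1: −1/(1!·3!·0!·0!·2!·1!) = -1/12
Σ = -1/24  ⇒  CG² = 192/7·(-1/24)² = 1/21
CG = −√(1/21) = -0.218218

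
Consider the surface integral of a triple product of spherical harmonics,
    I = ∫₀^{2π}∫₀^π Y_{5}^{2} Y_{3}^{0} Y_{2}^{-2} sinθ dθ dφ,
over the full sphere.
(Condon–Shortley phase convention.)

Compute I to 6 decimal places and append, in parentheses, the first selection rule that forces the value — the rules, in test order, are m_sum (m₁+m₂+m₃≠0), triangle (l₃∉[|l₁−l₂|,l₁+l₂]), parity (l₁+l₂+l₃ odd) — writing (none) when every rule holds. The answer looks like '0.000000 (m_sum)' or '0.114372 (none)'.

m-sum 0 ✓  L=10 even ✓  2≤2≤8 ✓
Π(2lᵢ+1) = 11×7×5 = 385
triangle coeff Δ(5,3,2) = 1/2310
Σ_t [3,3]: t=3:−1/144 = -1/144
(3j)²=10/231 [(5 3 2; 0 0 0)], sign=-1
Σ_t [3,3]: t=3:−1/864 = -1/864
(3j)²=1/66 [(5 3 2; 2 0 -2)], sign=-1
⇒ 4πI² = 25/99
I = (+1)√(25/99/(4π)) = 0.14175797
No selection rule forces the value: the integral is nonzero (none).

0.141758 (none)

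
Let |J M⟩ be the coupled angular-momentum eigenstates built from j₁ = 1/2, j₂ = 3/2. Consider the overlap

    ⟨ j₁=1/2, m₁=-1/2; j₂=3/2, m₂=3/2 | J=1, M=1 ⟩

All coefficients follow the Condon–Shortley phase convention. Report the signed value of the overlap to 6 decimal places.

j₁+j₂−J=1  J+j₁−j₂=0  J−j₁+j₂=2  j₁+j₂+J+1=4
(j₁±m₁, j₂±m₂, J±M) = (0,1,3,0,2,0)
P² = 3
sum k=1..1:
  [1] −1/2 = -1/2
S = -1/2
C² = P²·S² = 3/4 ; C = -0.866025

-0.866025  (= −√(3/4))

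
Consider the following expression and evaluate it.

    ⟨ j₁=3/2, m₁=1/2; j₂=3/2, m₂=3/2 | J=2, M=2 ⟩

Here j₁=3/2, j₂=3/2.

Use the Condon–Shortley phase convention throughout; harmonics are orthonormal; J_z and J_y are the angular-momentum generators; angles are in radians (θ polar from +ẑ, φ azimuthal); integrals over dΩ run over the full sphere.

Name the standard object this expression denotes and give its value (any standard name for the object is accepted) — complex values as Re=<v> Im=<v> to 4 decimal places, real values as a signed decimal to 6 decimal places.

This is a Clebsch–Gordan (vector-coupling) coefficient.
triangle: 1!×2!×2!/6! = 4/720
(j±m)!: 2!×1!×3!×0!×4!×0! = 288
prefactor² = (2J+1)×Δ×N² = 8
  k=1: −1/(1!×0!×0!×2!×2!×0!) = -1/4
Σ = -1/4  ⇒  CG² = 8×(-1/4)² = 1/2
CG = −√(1/2) = -0.707107

Clebsch–Gordan coefficient, −√(1/2) ≈ -0.707107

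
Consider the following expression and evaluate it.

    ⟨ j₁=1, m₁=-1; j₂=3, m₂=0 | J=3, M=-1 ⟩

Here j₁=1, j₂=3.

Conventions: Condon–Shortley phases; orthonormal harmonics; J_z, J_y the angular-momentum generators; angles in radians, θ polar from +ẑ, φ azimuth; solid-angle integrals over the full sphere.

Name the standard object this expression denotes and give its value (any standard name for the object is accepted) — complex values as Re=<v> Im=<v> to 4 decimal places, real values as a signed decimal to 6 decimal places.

This is a Clebsch–Gordan (vector-coupling) coefficient.
triangle: 1!·1!·5!/8! = 120/40320
(j±m)!: 0!·2!·3!·3!·2!·4! = 3456
prefactor² = (2J+1)·Δ·N² = 72
  k=1: −1/(1!·0!·1!·2!·0!·3!) = -1/12
Σ = -1/12  ⇒  CG² = 72·(-1/12)² = 1/2
CG = −√(1/2) = -0.707107

Clebsch–Gordan coefficient, −√(1/2) ≈ -0.707107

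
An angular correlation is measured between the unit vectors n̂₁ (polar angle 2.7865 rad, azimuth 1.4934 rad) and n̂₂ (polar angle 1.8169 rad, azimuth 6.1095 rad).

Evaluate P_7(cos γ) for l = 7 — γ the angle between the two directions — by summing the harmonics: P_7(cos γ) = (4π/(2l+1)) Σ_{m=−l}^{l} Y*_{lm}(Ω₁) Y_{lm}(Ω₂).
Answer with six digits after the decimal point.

-0.292745

Expand P_7 via completeness: Σ_{m} conj(Y_{7,m}) at Ω₁ times Y_{7,m} at Ω₂ —
  m=-7: Y*=-0.00016 - 0.00026j  Y=0.14030 + 0.37847j  product 0.00008 - 0.00010j
  m=-6: Y*=0.00277 - 0.00139j  Y=-0.19136 - 0.32758j  product -0.00098 - 0.00064j
  m=-5: Y*=0.00734 + 0.01800j  Y=-0.04646 - 0.05490j  product 0.00065 - 0.00124j
  m=-4: Y*=-0.08071 + 0.02582j  Y=0.27081 + 0.22568j  product -0.02768 - 0.01122j
  m=-3: Y*=-0.05938 - 0.25111j  Y=-0.03620 - 0.02078j  product -0.00307 + 0.01033j
  m=-2: Y*=0.50486 - 0.07878j  Y=-0.30257 - 0.10955j  product -0.16139 - 0.03147j
  m=-1: Y*=0.03880 + 0.50028j  Y=0.08290 + 0.01455j  product -0.00406 + 0.04204j
  m=+0: Y*=0.14010 + 0.00000j  Y=0.31034 + 0.00000j  product 0.04348 + 0.00000j
  m=+1: Y*=-0.03880 + 0.50028j  Y=-0.08290 + 0.01455j  product -0.00406 - 0.04204j
  m=+2: Y*=0.50486 + 0.07878j  Y=-0.30257 + 0.10955j  product -0.16139 + 0.03147j
  m=+3: Y*=0.05938 - 0.25111j  Y=0.03620 - 0.02078j  product -0.00307 - 0.01033j
  m=+4: Y*=-0.08071 - 0.02582j  Y=0.27081 - 0.22568j  product -0.02768 + 0.01122j
  m=+5: Y*=-0.00734 + 0.01800j  Y=0.04646 - 0.05490j  product 0.00065 + 0.00124j
  m=+6: Y*=0.00277 + 0.00139j  Y=-0.19136 + 0.32758j  product -0.00098 + 0.00064j
  m=+7: Y*=0.00016 - 0.00026j  Y=-0.14030 + 0.37847j  product 0.00008 + 0.00010j
Σ over m = -0.34944 + 0.00000j; ×(4π/15) → -0.29274 + 0.00000j. Real part: -0.292745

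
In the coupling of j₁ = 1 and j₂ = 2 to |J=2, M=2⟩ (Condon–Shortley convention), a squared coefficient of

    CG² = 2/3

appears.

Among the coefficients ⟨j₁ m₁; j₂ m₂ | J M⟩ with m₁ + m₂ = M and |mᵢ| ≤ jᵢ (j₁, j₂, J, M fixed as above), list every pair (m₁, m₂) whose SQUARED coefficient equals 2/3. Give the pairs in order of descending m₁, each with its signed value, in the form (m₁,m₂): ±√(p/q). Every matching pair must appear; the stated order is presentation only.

Admissible pairs with m₁+m₂ = M = 2: (0,2), (1,1)
  (m₁,m₂)=(1,1): CG² = 1/3, CG = +√(1/3)
  (m₁,m₂)=(0,2): CG² = 2/3, CG = −√(2/3)   ← matches the target
Pairs with CG² = 2/3: (0,2): −√(2/3)

(0,2): −√(2/3)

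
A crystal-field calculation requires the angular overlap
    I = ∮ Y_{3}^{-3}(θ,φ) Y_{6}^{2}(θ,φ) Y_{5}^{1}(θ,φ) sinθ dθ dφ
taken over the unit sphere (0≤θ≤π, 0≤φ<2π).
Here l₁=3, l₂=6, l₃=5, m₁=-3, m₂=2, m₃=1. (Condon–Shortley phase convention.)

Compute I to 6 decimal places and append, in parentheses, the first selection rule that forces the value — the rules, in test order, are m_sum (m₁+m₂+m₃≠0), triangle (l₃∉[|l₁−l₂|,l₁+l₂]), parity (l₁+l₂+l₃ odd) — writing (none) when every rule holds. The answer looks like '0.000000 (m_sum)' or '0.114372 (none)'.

-0.174062 (none)

Rules hold: Σm=0, L=14 even, 3≤5≤9.
N = 7·13·11 = 1001
Δ = 4!·2!·8!/15! = 1/675675
Racah Σ t=1..3: t=1:−1/8640 t=2:+1/2304 t=3:−1/8640 = 7/34560
⇒ 3j(3 6 5; 0 0 0)² = 7/429, sgn -1
Racah Σ t=4..4: t=4:+1/27648 = 1/27648
⇒ 3j(3 6 5; -3 2 1)² = 10/429, sgn +1
4πI² = N·(3j₀)²·(3jₘ)² = 490/1287
I = -1·√(0.38073/4π) = -0.17406195
No selection rule forces the value: the integral is nonzero (none).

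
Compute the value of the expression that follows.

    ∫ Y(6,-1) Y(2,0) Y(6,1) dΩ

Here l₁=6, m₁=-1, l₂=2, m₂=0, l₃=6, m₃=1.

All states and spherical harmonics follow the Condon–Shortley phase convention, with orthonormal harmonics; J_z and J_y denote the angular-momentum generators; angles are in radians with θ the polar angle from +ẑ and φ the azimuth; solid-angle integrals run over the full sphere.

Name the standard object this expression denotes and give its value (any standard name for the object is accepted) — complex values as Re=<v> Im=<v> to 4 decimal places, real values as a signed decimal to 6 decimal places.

Gaunt coefficient, -0.149094

This is a Gaunt coefficient — the integral of a triple product of spherical harmonics over the sphere.
m-sum 0 ✓  L=14 even ✓  4≤6≤8 ✓
Π(2lᵢ+1) = 13×5×13 = 845
triangle coeff Δ(6,2,6) = 1/90090
Σ_t [0,2]: t=0:+1/69120 t=1:−1/14400 t=2:+1/69120 = -7/172800
(3j)²=14/715 [(6 2 6; 0 0 0)], sign=-1
Σ_t [0,2]: t=0:+1/120960 t=1:−1/17280 t=2:+1/57600 = -13/403200
(3j)²=13/770 [(6 2 6; -1 0 1)], sign=+1
⇒ 4πI² = 169/605
I = (-1)√(169/605/(4π)) = -0.14909419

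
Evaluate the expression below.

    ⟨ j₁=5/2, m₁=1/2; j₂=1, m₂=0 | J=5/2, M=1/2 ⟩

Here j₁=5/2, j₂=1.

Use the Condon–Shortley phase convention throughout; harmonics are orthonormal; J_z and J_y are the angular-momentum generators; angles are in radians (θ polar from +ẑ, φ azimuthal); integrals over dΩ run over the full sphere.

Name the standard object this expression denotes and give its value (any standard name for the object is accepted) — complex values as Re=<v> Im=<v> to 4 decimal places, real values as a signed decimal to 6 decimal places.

Clebsch–Gordan coefficient, +√(1/35) ≈ +0.169031

This is a Clebsch–Gordan (vector-coupling) coefficient.
j₁+j₂−J=1  J+j₁−j₂=4  J−j₁+j₂=1  j₁+j₂+J+1=7
(j₁±m₁, j₂±m₂, J±M) = (3,2,1,1,3,2)
P² = 144/35
sum k=0..1:
  [0] +1/4 = 1/4
  [1] −1/6 = -1/6
S = 1/12
C² = P²·S² = 1/35 ; C = +0.169031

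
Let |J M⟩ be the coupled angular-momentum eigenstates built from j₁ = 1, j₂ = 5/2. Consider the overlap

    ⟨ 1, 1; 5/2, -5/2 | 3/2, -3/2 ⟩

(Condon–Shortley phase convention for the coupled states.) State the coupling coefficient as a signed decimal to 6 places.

triangle: 2!*0!*3!/6! = 12/720
(j±m)!: 2!*0!*0!*5!*0!*3! = 1440
prefactor² = (2J+1)*Δ*N² = 96
  k=0: +1/(0!*2!*0!*0!*0!*3!) = 1/12
Σ = 1/12  ⇒  CG² = 96*(1/12)² = 2/3
CG = +√(2/3) = +0.816497

+√(2/3) ≈ +0.816497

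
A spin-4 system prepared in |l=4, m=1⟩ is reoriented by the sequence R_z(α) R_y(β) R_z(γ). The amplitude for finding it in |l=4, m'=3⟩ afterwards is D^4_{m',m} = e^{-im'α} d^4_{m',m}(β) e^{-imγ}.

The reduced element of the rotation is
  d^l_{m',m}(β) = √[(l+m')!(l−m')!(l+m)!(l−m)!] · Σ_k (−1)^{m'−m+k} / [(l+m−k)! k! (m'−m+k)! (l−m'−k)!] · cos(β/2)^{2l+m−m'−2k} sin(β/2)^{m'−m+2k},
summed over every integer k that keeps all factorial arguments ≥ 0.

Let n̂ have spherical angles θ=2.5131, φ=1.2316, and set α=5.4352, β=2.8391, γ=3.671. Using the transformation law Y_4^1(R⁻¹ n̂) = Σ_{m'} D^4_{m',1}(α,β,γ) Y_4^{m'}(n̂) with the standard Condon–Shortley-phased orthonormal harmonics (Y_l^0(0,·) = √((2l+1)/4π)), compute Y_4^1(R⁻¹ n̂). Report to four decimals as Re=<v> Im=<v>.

Re=0.0691 Im=0.0180

Need the full column D^4_{m',1} for m'=−4..4 at α=5.4352, β=2.8391, γ=3.6710.
cos(β/2)=0.150670, sin(β/2)=0.988584
d^4_{-4,1}: single k=5 term ⇒ +0.024168;  D = +0.017186-0.016993i
d^4_{-3,1}: k∈[4..5] ⇒ +0.006512 -0.168193 = -0.161681;  D = -0.161305-0.011023i
d^4_{-2,1}: k∈[3..5] ⇒ +0.001061 -0.068511 +0.589874 = +0.522424;  D = +0.318066+0.414441i
d^4_{-1,1}: k∈[2..5] ⇒ +0.000114 -0.014767 +0.317855 -0.912239 = -0.609037;  D = +0.117057-0.597682i
d^4_{0,1}: k∈[1..4] ⇒ +0.000008 -0.002013 +0.086660 -0.621782 = -0.537127;  D = +0.463598-0.271261i
d^4_{1,1}: k∈[0..3] ⇒ +0.000000 -0.000172 +0.014767 -0.211903 = -0.197307;  D = +0.187379+0.061800i
d^4_{2,1}: k∈[0..2] ⇒ -0.000007 +0.001591 -0.045674 = -0.044090;  D = +0.017341+0.040536i
d^4_{3,1}: k∈[0..1] ⇒ +0.000091 -0.006512 = -0.006421;  D = -0.002757+0.005799i
d^4_{4,1}: single k=0 term ⇒ -0.000561;  D = -0.000540+0.000155i
Y_4^{m'}(θ=2.5131,φ=1.2316) and Σ D·Y over m':
  (+0.0172-0.0170i)·(+0.0112+0.0517i)  (-0.1613-0.0110i)·(+0.1751-0.1081i)  (+0.3181+0.4144i)·(-0.3223-0.2598i)  (+0.1171-0.5977i)·(-0.1183+0.3353i)  (+0.4636-0.2713i)·(-0.1740+0.0000i)  (+0.1874+0.0618i)·(+0.1183+0.3353i)  (+0.0173+0.0405i)·(-0.3223+0.2598i)  (-0.0028+0.0058i)·(-0.1751-0.1081i)  (-0.0005+0.0002i)·(+0.0112-0.0517i)
Y_4^1(R⁻¹ n̂) = +0.069139+0.018031i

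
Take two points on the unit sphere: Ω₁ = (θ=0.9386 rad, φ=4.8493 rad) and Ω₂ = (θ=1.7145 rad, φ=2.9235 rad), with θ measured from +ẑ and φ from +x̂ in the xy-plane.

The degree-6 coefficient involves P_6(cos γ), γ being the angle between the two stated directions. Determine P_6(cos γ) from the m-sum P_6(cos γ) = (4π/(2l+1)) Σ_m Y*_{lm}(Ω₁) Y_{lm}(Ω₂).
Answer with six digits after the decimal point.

Expand P_6 via completeness: Σ_{m} conj(Y_{6,m}) at Ω₁ times Y_{6,m} at Ω₂ —
  m=-6: Y*=(-0.090707, -0.097498)  Y=(0.117689, 0.438446)  product (0.032072, -0.051244)
  m=-5: Y*=(0.213663, -0.261770)  Y=(0.105147, 0.201805)  product (0.075293, 0.015594)
  m=-4: Y*=(0.366544, 0.223544)  Y=(-0.170447, -0.203009)  product (-0.017095, -0.112514)
  m=-3: Y*=(-0.067865, 0.155831)  Y=(-0.199078, -0.152688)  product (0.037304, -0.020660)
  m=-2: Y*=(0.257464, 0.072316)  Y=(0.186418, 0.086895)  product (0.041712, 0.035853)
  m=-1: Y*=(-0.038916, 0.282466)  Y=(0.250754, 0.055571)  product (-0.025455, 0.068667)
  m=+0: Y*=(0.196527, -0.000000)  Y=(-0.189249, 0.000000)  product (-0.037193, 0.000000)
  m=+1: Y*=(0.038916, 0.282466)  Y=(-0.250754, 0.055571)  product (-0.025455, -0.068667)
  m=+2: Y*=(0.257464, -0.072316)  Y=(0.186418, -0.086895)  product (0.041712, -0.035853)
  m=+3: Y*=(0.067865, 0.155831)  Y=(0.199078, -0.152688)  product (0.037304, 0.020660)
  m=+4: Y*=(0.366544, -0.223544)  Y=(-0.170447, 0.203009)  product (-0.017095, 0.112514)
  m=+5: Y*=(-0.213663, -0.261770)  Y=(-0.105147, 0.201805)  product (0.075293, -0.015594)
  m=+6: Y*=(-0.090707, 0.097498)  Y=(0.117689, -0.438446)  product (0.032072, 0.051244)
Total Σ_m = (0.250469, -0.000000). Multiply by 0.966644: (0.242114, -0.000000). P_6(cos γ) = 0.242114

0.242114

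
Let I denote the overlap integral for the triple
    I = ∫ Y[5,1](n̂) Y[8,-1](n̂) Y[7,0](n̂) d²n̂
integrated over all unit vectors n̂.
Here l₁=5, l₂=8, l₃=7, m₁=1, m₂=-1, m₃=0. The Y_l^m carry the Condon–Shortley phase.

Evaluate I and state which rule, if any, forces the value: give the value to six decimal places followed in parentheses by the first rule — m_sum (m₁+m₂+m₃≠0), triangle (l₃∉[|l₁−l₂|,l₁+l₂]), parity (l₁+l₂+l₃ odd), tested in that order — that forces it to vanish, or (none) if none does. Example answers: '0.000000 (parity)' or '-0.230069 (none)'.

m-sum 0 ✓  L=20 even ✓  3≤7≤13 ✓
Π(2lᵢ+1) = 11×17×15 = 2805
triangle coeff Δ(5,8,7) = 1/814773960
Σ_t [1,5]: t=1:−1/87091200 t=2:+1/4976640 t=3:−1/2073600 t=4:+1/4976640 t=5:−1/87091200 = -1/9676800
(3j)²=360/46189 [(5 8 7; 0 0 0)], sign=+1
Σ_t [0,4]: t=0:+1/522547200 t=1:−1/12441600 t=2:+1/2764800 t=3:−1/3732480 t=4:+1/34836480 = 23/522547200
(3j)²=529/277134 [(5 8 7; 1 -1 0)], sign=-1
⇒ 4πI² = 476100/11408683
I = (-1)√(476100/11408683/(4π)) = -0.05762705
No selection rule forces the value: the integral is nonzero (none).

-0.057627 (none)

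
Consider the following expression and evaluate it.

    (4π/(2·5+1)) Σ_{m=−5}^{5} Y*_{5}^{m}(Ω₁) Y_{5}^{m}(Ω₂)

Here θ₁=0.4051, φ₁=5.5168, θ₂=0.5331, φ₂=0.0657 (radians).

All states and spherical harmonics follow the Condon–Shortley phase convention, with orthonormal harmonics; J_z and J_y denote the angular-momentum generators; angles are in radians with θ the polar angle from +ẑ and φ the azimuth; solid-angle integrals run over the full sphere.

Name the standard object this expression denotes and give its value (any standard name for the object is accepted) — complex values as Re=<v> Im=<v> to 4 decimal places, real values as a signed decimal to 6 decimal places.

Legendre polynomial (addition theorem), +0.153552

This sum is the spherical-harmonic addition theorem: it equals the Legendre polynomial P_l(cos γ) of the angle γ between the two directions.
Summing Y*_{l m}(θ₁,φ₁)·Y_{l m}(θ₂,φ₂) over m ∈ [−5, 5]; prefactor 4π/(2·5+1) = 1.142397:
  term(m=-5) = (-0.000036, 0.000059)   from Y*(Ω₁)=(-0.003403, 0.002810), Y(Ω₂)=(0.014893, -0.005076)
  term(m=-4) = (-0.002696, 0.000509)   from Y*(Ω₁)=(-0.032449, -0.002473), Y(Ω₂)=(0.081423, -0.021905)
  term(m=-3) = (-0.028785, -0.021671)   from Y*(Ω₁)=(-0.093065, -0.104336), Y(Ω₂)=(0.252720, -0.050466)
  term(m=-2) = (-0.015982, -0.170664)   from Y*(Ω₁)=(0.014109, -0.370862), Y(Ω₂)=(0.457881, -0.060514)
  term(m=-1) = (0.124763, -0.136992)   from Y*(Ω₁)=(0.378075, -0.363965), Y(Ω₂)=(0.352310, -0.023180)
  term(m=+0) = (-0.020115, 0.000000)   from Y*(Ω₁)=(0.088330, -0.000000), Y(Ω₂)=(-0.227719, 0.000000)
  term(m=+1) = (0.124763, 0.136992)   from Y*(Ω₁)=(-0.378075, -0.363965), Y(Ω₂)=(-0.352310, -0.023180)
  term(m=+2) = (-0.015982, 0.170664)   from Y*(Ω₁)=(0.014109, 0.370862), Y(Ω₂)=(0.457881, 0.060514)
  term(m=+3) = (-0.028785, 0.021671)   from Y*(Ω₁)=(0.093065, -0.104336), Y(Ω₂)=(-0.252720, -0.050466)
  term(m=+4) = (-0.002696, -0.000509)   from Y*(Ω₁)=(-0.032449, 0.002473), Y(Ω₂)=(0.081423, 0.021905)
  term(m=+5) = (-0.000036, -0.000059)   from Y*(Ω₁)=(0.003403, 0.002810), Y(Ω₂)=(-0.014893, -0.005076)
Accumulated sum (0.134412, 0.000000); after 4π/(2l+1) scaling, (0.153552, 0.000000) ⇒ P_5 = 0.153552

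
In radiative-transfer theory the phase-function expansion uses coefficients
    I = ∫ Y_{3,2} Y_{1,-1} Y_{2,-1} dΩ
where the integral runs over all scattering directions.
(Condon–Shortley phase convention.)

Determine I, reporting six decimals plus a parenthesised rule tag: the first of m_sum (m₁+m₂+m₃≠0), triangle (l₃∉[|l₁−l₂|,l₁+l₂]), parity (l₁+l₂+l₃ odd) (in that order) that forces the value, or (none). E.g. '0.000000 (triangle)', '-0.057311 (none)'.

0.261169 (none)

Rules hold: Σm=0, L=6 even, 2≤2≤4.
N = 7·3·5 = 105
Δ = 2!·4!·0!/7! = 1/105
Racah Σ t=1..1: t=1:−1/4 = -1/4
⇒ 3j(3 1 2; 0 0 0)² = 3/35, sgn -1
Racah Σ t=0..0: t=0:+1/12 = 1/12
⇒ 3j(3 1 2; 2 -1 -1)² = 2/21, sgn -1
4πI² = N·(3j₀)²·(3jₘ)² = 6/7
I = +1·√(0.857143/4π) = 0.26116903
No selection rule forces the value: the integral is nonzero (none).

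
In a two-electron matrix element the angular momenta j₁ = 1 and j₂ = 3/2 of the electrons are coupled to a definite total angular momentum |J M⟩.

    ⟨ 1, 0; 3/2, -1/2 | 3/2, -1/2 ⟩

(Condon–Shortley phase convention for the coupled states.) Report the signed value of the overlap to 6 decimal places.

+√(1/15) ≈ +0.258199

j₁+j₂−J=1  J+j₁−j₂=1  J−j₁+j₂=2  j₁+j₂+J+1=5
(j₁±m₁, j₂±m₂, J±M) = (1,1,1,2,1,2)
P² = 4/15
sum k=0..1:
  [0] +1/1 = 1
  [1] −1/2 = -1/2
S = 1/2
C² = P²·S² = 1/15 ; C = +0.258199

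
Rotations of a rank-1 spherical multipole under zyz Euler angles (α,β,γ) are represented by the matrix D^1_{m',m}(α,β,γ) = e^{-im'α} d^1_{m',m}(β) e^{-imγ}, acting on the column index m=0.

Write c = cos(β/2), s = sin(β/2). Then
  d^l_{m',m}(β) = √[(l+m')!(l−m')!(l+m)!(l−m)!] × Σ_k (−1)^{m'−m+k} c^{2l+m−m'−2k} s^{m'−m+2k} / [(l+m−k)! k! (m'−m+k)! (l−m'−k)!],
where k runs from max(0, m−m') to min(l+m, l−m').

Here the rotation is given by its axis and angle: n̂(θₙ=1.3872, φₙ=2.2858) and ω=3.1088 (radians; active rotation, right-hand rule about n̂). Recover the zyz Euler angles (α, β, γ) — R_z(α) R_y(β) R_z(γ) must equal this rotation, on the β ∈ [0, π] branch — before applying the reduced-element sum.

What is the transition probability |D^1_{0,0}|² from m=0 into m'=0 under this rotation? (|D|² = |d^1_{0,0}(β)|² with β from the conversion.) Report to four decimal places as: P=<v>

Axis–angle → zyz. n̂ = (sinθₙcosφₙ, sinθₙsinφₙ, cosθₙ) = (-0.644601, +0.742400, +0.182567), ω = 3.1088.
R = I cosω + sinω [n̂]ₓ + (1−cosω) n̂n̂ᵀ gives
  R = [-0.168664, -0.962833, -0.210961; -0.950862, +0.102558, +0.292137; -0.259643, +0.249868, -0.932819]
β = atan2(√(R₁₃²+R₂₃²), R₃₃) = 2.772955; α = atan2(R₂₃, R₁₃) mod 2π = 2.196222; γ = atan2(R₃₂, −R₃₁) mod 2π = 0.766215
First d^1_{0,0}(β=2.7730), then the phase factors e^{-i(0)α} and e^{-i(0)γ}:
With c≡cos(β/2)=0.183277 and s≡sin(β/2)=0.983061, N=[1·1·1·1]^{1/2}=1.000000
k: max(0,(0)−(0))=0 … min(1+(0),1−(0))=1
  k=0: (−1)^0·1.0000/(1)·0.1833^2·0.9831^0 = +0.033590
  k=1: (−1)^1·1.0000/(1)·0.1833^0·0.9831^2 = -0.966410
d^1_{0,0}(2.7730) = +0.033590 -0.966410 = -0.932819
|D^1_{0,0}|² = |d^1_{0,0}(β)|² = (-0.932819)² = 0.870152 (the z-rotation phases have unit modulus)

P=0.8702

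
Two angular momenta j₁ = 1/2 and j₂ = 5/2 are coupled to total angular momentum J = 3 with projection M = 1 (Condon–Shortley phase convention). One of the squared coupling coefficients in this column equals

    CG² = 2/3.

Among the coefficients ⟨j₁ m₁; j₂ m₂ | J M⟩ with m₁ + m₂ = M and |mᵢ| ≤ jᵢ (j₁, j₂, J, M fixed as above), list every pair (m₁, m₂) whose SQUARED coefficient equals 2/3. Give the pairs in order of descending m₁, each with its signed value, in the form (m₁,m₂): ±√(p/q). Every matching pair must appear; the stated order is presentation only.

Admissible pairs with m₁+m₂ = M = 1: (-1/2,3/2), (1/2,1/2)
  (m₁,m₂)=(1/2,1/2): CG² = 2/3, CG = +√(2/3)   ← matches the target
  (m₁,m₂)=(-1/2,3/2): CG² = 1/3, CG = +√(1/3)
Pairs with CG² = 2/3: (1/2,1/2): +√(2/3)

(1/2,1/2): +√(2/3)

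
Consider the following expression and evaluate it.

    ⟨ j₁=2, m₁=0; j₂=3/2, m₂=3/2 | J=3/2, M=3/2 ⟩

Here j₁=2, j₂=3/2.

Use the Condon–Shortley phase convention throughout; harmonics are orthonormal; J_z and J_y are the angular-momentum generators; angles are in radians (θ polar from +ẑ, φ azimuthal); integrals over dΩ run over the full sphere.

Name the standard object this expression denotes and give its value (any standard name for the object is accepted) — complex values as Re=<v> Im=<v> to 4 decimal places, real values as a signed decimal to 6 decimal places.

Clebsch–Gordan coefficient, +√(1/5) ≈ +0.447214

This is a Clebsch–Gordan (vector-coupling) coefficient.
j₁+j₂−J=2  J+j₁−j₂=2  J−j₁+j₂=1  j₁+j₂+J+1=6
(j₁±m₁, j₂±m₂, J±M) = (2,2,3,0,3,0)
P² = 16/5
sum k=2..2:
  [2] +1/4 = 1/4
S = 1/4
C² = P²·S² = 1/5 ; C = +0.447214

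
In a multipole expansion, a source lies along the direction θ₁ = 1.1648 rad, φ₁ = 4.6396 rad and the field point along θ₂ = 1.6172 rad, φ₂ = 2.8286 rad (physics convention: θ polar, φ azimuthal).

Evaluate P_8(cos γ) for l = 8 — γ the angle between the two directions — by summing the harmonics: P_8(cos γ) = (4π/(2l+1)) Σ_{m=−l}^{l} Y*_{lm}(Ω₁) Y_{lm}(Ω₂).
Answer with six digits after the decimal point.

-0.124020

Term-by-term m-sum for l=8 (normalisation 4π/17 = 0.739198):
  term(m=-8) = (-0.045938, 0.125524)   from Y*(Ω₁)=(0.218465, -0.143854), Y(Ω₂)=(-0.410592, 0.304208)
  term(m=-7) = (-0.042432, -0.004713)   from Y*(Ω₁)=(0.219385, 0.392648), Y(Ω₂)=(-0.055163, 0.077244)
  term(m=-6) = (0.014178, 0.108810)   from Y*(Ω₁)=(-0.274730, 0.128243), Y(Ω₂)=(0.109427, -0.344981)
  term(m=-5) = (0.014410, -0.005585)   from Y*(Ω₁)=(0.049409, 0.129711), Y(Ω₂)=(-0.000649, -0.111339)
  term(m=-4) = (-0.064729, -0.092617)   from Y*(Ω₁)=(-0.340274, 0.101971), Y(Ω₂)=(0.099707, 0.302063)
  term(m=-3) = (0.002236, -0.002546)   from Y*(Ω₁)=(-0.006173, -0.027817), Y(Ω₂)=(0.070229, 0.095953)
  term(m=-2) = (0.087470, 0.045583)   from Y*(Ω₁)=(-0.326160, 0.047820), Y(Ω₂)=(-0.242478, -0.175308)
  term(m=-1) = (-0.002772, 0.011316)   from Y*(Ω₁)=(-0.006939, -0.095165), Y(Ω₂)=(-0.116171, -0.037597)
  term(m=+0) = (-0.092621, -0.000000)   from Y*(Ω₁)=(-0.315368, -0.000000), Y(Ω₂)=(0.293691, 0.000000)
  term(m=+1) = (-0.002772, -0.011316)   from Y*(Ω₁)=(0.006939, -0.095165), Y(Ω₂)=(0.116171, -0.037597)
  term(m=+2) = (0.087470, -0.045583)   from Y*(Ω₁)=(-0.326160, -0.047820), Y(Ω₂)=(-0.242478, 0.175308)
  term(m=+3) = (0.002236, 0.002546)   from Y*(Ω₁)=(0.006173, -0.027817), Y(Ω₂)=(-0.070229, 0.095953)
  term(m=+4) = (-0.064729, 0.092617)   from Y*(Ω₁)=(-0.340274, -0.101971), Y(Ω₂)=(0.099707, -0.302063)
  term(m=+5) = (0.014410, 0.005585)   from Y*(Ω₁)=(-0.049409, 0.129711), Y(Ω₂)=(0.000649, -0.111339)
  term(m=+6) = (0.014178, -0.108810)   from Y*(Ω₁)=(-0.274730, -0.128243), Y(Ω₂)=(0.109427, 0.344981)
  term(m=+7) = (-0.042432, 0.004713)   from Y*(Ω₁)=(-0.219385, 0.392648), Y(Ω₂)=(0.055163, 0.077244)
  term(m=+8) = (-0.045938, -0.125524)   from Y*(Ω₁)=(0.218465, 0.143854), Y(Ω₂)=(-0.410592, -0.304208)
Total Σ_m = (-0.167776, 0.000000). Multiply by 0.739198: (-0.124020, 0.000000). P_8(cos γ) = -0.124020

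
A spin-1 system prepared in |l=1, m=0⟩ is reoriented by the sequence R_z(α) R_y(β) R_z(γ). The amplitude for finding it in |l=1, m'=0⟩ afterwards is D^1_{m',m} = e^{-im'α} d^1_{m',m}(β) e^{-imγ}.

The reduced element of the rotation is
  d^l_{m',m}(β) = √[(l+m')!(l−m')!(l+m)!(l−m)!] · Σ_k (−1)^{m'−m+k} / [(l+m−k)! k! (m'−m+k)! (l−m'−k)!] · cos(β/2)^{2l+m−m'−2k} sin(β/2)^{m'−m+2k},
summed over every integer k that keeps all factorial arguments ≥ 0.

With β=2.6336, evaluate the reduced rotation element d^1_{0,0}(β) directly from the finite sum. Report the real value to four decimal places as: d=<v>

d=-0.8737

d^1_{0,0}(β=2.6336) via the finite sum:
With c≡cos(β/2)=0.251274 and s≡sin(β/2)=0.967916, N=[1·1·1·1]^{1/2}=1.000000
k: max(0,(0)−(0))=0 … min(1+(0),1−(0))=1
  k=0: (−1)^0·1.0000/(1)·0.2513^2·0.9679^0 = +0.063139
  k=1: (−1)^1·1.0000/(1)·0.2513^0·0.9679^2 = -0.936861
d^1_{0,0}(2.6336) = +0.063139 -0.936861 = -0.873723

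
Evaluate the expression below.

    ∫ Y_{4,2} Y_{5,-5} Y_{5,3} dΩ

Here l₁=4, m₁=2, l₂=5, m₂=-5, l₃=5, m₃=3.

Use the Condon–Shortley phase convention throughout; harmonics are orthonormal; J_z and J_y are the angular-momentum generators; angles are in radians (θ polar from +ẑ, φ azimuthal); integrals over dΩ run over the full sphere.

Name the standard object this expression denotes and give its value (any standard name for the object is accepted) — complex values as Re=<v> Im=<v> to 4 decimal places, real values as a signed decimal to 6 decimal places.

Gaunt coefficient, -0.184127

This is a Gaunt coefficient — the integral of a triple product of spherical harmonics over the sphere.
Rules hold: Σm=0, L=14 even, 1≤5≤9.
N = 9·11·11 = 1089
Δ = 4!·4!·6!/15! = 1/3153150
Racah Σ t=0..4: t=0:+1/69120 t=1:−1/1728 t=2:+1/576 t=3:−1/1728 t=4:+1/69120 = 7/11520
⇒ 3j(4 5 5; 0 0 0)² = 2/143, sgn -1
Racah Σ t=0..0: t=0:+1/69120 = 1/69120
⇒ 3j(4 5 5; 2 -5 3)² = 4/143, sgn +1
4πI² = N·(3j₀)²·(3jₘ)² = 72/169
I = -1·√(0.426036/4π) = -0.18412721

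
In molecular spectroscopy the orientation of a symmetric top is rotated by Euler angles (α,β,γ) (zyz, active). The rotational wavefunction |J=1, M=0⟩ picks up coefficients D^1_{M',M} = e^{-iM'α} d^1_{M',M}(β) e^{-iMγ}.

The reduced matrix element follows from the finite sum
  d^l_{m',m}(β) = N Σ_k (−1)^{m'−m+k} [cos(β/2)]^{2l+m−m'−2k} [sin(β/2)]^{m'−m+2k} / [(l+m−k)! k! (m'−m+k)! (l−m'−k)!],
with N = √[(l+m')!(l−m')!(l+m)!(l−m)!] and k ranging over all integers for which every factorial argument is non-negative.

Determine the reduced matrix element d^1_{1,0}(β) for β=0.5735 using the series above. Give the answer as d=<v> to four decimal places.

d^1_{1,0}(β=0.5735) via the finite sum:
With c≡cos(β/2)=0.959168 and s≡sin(β/2)=0.282836, N=[2·1·1·1]^{1/2}=1.414214
k∈{0} keeps every argument non-negative
  k=0: (−1)^1·1.4142/(1)·0.9592^1·0.2828^1 = -0.383659
d^1_{1,0}(0.5735) = -0.383659

d=-0.3837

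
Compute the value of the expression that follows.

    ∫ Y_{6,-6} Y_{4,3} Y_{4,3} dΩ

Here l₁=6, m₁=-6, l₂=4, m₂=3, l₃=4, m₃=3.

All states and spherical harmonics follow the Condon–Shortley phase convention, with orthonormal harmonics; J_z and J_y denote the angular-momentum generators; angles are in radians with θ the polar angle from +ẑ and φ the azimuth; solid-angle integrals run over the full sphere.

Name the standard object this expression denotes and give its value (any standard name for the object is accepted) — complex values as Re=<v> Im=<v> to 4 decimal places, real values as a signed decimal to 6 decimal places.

This is a Gaunt coefficient — the integral of a triple product of spherical harmonics over the sphere.
Checks pass: Σm=0; 14 even; l₃=4∈[2,10].
(2·6+1)(2·4+1)(2·4+1) = 1053
Δ: 6! 6! 2! / 15! → 1/1261260
sum: t=2:+1/4608 t=3:−1/1296 t=4:+1/4608 = -7/20736
3j²(6 4 4; 0 0 0) = Δ·Π!·Σ² = 20/1287  (sign -1)
sum: t=6:+1/518400 = 1/518400
3j²(6 4 4; -6 3 3) = Δ·Π!·Σ² = 7/195  (sign -1)
combine: 4πI² = 1053·20/1287·7/195 = 84/143
take √, sign +1: I = 0.21620548

Gaunt coefficient, +0.216205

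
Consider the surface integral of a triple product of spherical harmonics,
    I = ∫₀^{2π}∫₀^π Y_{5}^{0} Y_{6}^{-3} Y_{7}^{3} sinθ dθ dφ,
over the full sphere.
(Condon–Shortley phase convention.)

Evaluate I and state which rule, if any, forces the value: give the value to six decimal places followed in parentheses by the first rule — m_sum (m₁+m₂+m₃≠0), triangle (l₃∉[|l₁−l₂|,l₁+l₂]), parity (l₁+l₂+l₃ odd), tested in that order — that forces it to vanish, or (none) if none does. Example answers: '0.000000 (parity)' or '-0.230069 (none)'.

m-sum 0 ✓  L=18 even ✓  1≤7≤11 ✓
Π(2lᵢ+1) = 11×13×15 = 2145
triangle coeff Δ(5,6,7) = 1/174594420
Σ_t [0,4]: t=0:+1/4147200 t=1:−1/207360 t=2:+1/82944 t=3:−1/207360 t=4:+1/4147200 = 1/345600
(3j)²=420/46189 [(5 6 7; 0 0 0)], sign=-1
Σ_t [0,3]: t=0:+1/2073600 t=1:−1/414720 t=2:+1/725760 t=3:−1/11612160 = -37/58060800
(3j)²=4107/646646 [(5 6 7; 0 -3 3)], sign=-1
⇒ 4πI² = 1848150/14919047
I = (+1)√(1848150/14919047/(4π)) = 0.09928717
No selection rule forces the value: the integral is nonzero (none).

0.099287 (none)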